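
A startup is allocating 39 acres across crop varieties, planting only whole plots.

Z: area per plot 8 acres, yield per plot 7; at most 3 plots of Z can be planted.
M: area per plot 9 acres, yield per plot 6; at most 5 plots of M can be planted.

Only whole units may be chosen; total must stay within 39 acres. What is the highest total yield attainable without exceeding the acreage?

27

3×Z and 1×M: area 33 ≤ 39, yield 3·7 + 1·6 = 27.
2×Z and 2×M: area 34 ≤ 39, yield 2·7 + 2·6 = 26.
Best is 27.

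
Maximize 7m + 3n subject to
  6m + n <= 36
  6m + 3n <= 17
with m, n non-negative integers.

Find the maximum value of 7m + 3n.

The continuous relaxation peaks at (2.83, 0) with value 19.83; rounding to a feasible lattice point costs some objective.
(m,n)=(2,1): 6·2+1·1=13≤36, 6·2+3·1=15≤17, objective 17.
(m,n)=(2,0): 6·2+1·0=12≤36, 6·2+3·0=12≤17, objective 14.
Maximum is 17 at (m,n)=(2,1).

17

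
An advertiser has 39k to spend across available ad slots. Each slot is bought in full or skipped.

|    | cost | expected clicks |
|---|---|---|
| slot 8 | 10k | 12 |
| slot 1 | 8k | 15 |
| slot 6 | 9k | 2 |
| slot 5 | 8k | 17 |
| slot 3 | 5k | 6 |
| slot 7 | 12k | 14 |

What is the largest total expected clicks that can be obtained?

Allowing fractional choices, the relaxed optimum would be about 59.3, but ad slots are indivisible.
slot 8 + slot 1 + slot 5 + slot 7: cost 10 + 8 + 8 + 12 = 38 ≤ 39, expected clicks 12 + 15 + 17 + 14 = 58.
slot 8 + slot 1 + slot 5 + slot 3: cost 10 + 8 + 8 + 5 = 31 ≤ 39, expected clicks 12 + 15 + 17 + 6 = 50.
slot 1 + slot 5 + slot 3 + slot 7: cost 8 + 8 + 5 + 12 = 33 ≤ 39, expected clicks 15 + 17 + 6 + 14 = 52.
Best is slot 8, slot 1, slot 5, and slot 7 with total expected clicks 58.

58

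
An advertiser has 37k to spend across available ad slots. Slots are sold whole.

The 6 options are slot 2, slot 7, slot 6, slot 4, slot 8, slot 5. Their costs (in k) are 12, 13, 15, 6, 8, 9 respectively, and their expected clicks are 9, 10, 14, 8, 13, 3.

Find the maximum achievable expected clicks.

37

Allowing fractional choices, the relaxed optimum would be about 41.2, but ad slots are indivisible.
slot 6 + slot 4 + slot 8: cost 15 + 6 + 8 = 29 ≤ 37, expected clicks 14 + 8 + 13 = 35.
slot 2 + slot 6 + slot 8: cost 12 + 15 + 8 = 35 ≤ 37, expected clicks 9 + 14 + 13 = 36.
slot 7 + slot 6 + slot 8: cost 13 + 15 + 8 = 36 ≤ 37, expected clicks 10 + 14 + 13 = 37.
Best is slot 7, slot 6, and slot 8 with total expected clicks 37.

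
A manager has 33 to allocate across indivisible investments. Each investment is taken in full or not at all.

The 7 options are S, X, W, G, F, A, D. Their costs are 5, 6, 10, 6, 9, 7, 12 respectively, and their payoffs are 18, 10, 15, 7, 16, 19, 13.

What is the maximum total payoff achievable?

70

This is a 0-1 knapsack instance.
S + X + G + F + A: cost 5 + 6 + 6 + 9 + 7 = 33 ≤ 33, payoff 18 + 10 + 7 + 16 + 19 = 70.
S + W + F + A: cost 5 + 10 + 9 + 7 = 31 ≤ 33, payoff 18 + 15 + 16 + 19 = 68.
Best is S, X, G, F, and A with total payoff 70.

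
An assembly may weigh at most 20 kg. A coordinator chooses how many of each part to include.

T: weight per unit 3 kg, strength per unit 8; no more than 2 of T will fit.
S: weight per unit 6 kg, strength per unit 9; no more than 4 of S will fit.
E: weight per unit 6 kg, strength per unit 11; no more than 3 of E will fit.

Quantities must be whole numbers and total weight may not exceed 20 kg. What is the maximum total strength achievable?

2×T and 2×E: weight 18 ≤ 20, strength 2·8 + 2·11 = 38.
2×T, 1×S, and 1×E: weight 18 ≤ 20, strength 2·8 + 1·9 + 1·11 = 36.
Best is 38.

38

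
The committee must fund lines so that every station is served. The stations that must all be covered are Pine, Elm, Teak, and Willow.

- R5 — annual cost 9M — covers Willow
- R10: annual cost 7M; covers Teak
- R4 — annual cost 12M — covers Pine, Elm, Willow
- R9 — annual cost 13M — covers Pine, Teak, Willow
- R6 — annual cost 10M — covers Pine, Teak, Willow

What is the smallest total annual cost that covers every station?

19

This is a weighted set-cover instance.
Choose R10 and R4: together they cover Pine, Elm, Teak, Willow — every station.
Total annual cost: 7 + 12 = 19.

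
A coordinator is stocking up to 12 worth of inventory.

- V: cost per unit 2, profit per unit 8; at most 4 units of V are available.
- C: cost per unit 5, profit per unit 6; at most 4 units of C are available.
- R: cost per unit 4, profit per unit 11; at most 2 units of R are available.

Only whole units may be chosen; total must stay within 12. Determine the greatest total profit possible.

43

2×V and 2×R: cost 12 ≤ 12, profit 2·8 + 2·11 = 38.
4×V and 1×R: cost 12 ≤ 12, profit 4·8 + 1·11 = 43.
Best is 43.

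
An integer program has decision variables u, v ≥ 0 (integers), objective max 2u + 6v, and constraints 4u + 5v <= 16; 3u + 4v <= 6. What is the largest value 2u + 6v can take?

6

(u,v)=(0,1): 4·0+5·1=5≤16, 3·0+4·1=4≤6, objective 6.
(u,v)=(1,0): 4·1+5·0=4≤16, 3·1+4·0=3≤6, objective 2.
(u,v)=(0,0): 4·0+5·0=0≤16, 3·0+4·0=0≤6, objective 0.
Maximum is 6 at (u,v)=(0,1).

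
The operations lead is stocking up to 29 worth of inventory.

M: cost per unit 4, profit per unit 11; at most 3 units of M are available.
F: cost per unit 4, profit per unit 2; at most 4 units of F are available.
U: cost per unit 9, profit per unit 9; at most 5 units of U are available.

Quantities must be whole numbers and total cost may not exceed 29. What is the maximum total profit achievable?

46

This is a bounded integer knapsack.
M has the best ratio (11/4); taking only M gives at most 3×11 = 33 (stopped by the supply cap of 3).
Mixing does better — 3×M, 2×F, and 1×U: cost 29 ≤ 29, profit 3·11 + 2·2 + 1·9 = 46.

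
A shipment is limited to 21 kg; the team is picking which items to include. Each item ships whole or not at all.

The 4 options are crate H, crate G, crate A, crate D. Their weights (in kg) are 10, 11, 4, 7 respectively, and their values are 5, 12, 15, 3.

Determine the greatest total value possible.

27

crate G + crate A: weight 11 + 4 = 15 ≤ 21, value 12 + 15 = 27.
crate H + crate A + crate D: weight 10 + 4 + 7 = 21 ≤ 21, value 5 + 15 + 3 = 23.
crate H + crate A: weight 10 + 4 = 14 ≤ 21, value 5 + 15 = 20.
Best is crate G and crate A with total value 27.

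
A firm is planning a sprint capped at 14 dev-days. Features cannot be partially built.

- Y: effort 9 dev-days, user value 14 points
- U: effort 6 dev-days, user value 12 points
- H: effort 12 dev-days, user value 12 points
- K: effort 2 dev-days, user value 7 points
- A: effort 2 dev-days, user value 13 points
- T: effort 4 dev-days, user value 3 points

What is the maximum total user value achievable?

35

Take U, K, A, and T: effort 6 + 2 + 2 + 4 = 14 ≤ 14, user value 12 + 7 + 13 + 3 = 35.
No other feasible combination does better.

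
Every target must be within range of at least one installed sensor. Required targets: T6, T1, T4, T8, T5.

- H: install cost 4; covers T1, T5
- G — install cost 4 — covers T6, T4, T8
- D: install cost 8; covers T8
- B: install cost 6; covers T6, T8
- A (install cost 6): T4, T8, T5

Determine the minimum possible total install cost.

This is an integer covering problem.
Choose H and G: together they cover T6, T1, T4, T8, T5 — every target.
Total install cost: 4 + 4 = 8.
No cover costs less than 8.

8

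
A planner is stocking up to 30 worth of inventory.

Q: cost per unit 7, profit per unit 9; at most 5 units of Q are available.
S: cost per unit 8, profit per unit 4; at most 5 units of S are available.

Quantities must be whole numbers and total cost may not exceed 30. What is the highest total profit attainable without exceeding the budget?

36

This is a bounded integer knapsack.
Q has the best ratio (9/7); taking only Q gives at most 4×9 = 36 (stopped by the cost limit).
Optimal: 4×Q: cost 28 ≤ 30, profit 4·9 = 36.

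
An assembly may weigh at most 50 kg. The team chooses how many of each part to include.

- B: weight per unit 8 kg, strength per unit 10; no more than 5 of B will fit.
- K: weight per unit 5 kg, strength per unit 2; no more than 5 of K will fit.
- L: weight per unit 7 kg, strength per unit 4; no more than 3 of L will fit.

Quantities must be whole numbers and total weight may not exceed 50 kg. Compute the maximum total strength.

54

This is a bounded integer knapsack.
B has the best ratio (10/8); taking only B gives at most 5×10 = 50 (stopped by the supply cap of 5).
Mixing does better — 5×B and 1×L: weight 47 ≤ 50, strength 5·10 + 1·4 = 54.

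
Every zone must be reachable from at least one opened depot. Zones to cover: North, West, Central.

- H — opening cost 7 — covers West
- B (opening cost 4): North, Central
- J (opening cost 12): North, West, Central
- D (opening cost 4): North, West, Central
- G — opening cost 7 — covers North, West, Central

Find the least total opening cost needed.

D alone covers North, West, Central — every zone.
Total opening cost: 4.

4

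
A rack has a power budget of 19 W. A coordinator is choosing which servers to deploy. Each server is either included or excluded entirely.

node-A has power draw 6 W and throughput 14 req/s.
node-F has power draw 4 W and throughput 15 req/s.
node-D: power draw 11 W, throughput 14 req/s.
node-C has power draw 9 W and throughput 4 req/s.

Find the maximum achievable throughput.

Treat it as a binary knapsack problem.
Allowing fractional choices, the relaxed optimum would be about 40.5, but servers are indivisible.
node-A + node-F + node-C: power draw 6 + 4 + 9 = 19 ≤ 19, throughput 14 + 15 + 4 = 33.
node-A + node-F: power draw 6 + 4 = 10 ≤ 19, throughput 14 + 15 = 29.
node-F + node-D: power draw 4 + 11 = 15 ≤ 19, throughput 15 + 14 = 29.
Best is node-A, node-F, and node-C with total throughput 33.

33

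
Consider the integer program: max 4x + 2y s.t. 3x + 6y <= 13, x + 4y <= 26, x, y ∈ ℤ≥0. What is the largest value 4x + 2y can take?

The continuous relaxation peaks at (4.33, 0) with value 17.33; rounding to a feasible lattice point costs some objective.
(x,y)=(4,0) is feasible, giving 16.
(x,y)=(3,0) is feasible, giving 12.
No feasible integer point exceeds 16.

16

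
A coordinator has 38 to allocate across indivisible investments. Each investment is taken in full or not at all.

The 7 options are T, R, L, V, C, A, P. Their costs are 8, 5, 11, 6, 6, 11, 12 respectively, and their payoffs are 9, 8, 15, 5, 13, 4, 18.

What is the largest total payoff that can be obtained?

55

Allowing fractional choices, the relaxed optimum would be about 58.5, but investments are indivisible.
R + L + C + P: cost 5 + 11 + 6 + 12 = 34 ≤ 38, payoff 8 + 15 + 13 + 18 = 54.
T + L + C + P: cost 8 + 11 + 6 + 12 = 37 ≤ 38, payoff 9 + 15 + 13 + 18 = 55.
Best is T, L, C, and P with total payoff 55.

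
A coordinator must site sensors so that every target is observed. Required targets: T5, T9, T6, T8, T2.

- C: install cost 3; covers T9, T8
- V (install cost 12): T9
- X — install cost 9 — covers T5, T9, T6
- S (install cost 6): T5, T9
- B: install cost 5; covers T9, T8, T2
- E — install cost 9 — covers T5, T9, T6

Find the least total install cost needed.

14

This is an integer covering problem.
Choose X and B: together they cover T5, T9, T6, T8, T2 — every target.
Total install cost: 9 + 5 = 14.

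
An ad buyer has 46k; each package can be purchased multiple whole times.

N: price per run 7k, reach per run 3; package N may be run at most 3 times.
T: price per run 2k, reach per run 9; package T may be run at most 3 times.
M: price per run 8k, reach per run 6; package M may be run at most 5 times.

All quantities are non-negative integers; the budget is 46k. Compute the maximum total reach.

This is a bounded integer knapsack.
1×N, 3×T, and 4×M: price 45 ≤ 46, reach 1·3 + 3·9 + 4·6 = 54.
3×T and 5×M: price 46 ≤ 46, reach 3·9 + 5·6 = 57.
Best is 57.

57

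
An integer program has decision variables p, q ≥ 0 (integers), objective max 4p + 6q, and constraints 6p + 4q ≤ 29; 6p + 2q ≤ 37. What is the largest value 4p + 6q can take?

42

The continuous relaxation peaks at (0, 7.25) with value 43.50; rounding to a feasible lattice point costs some objective.
(p,q)=(0,7): 6·0+4·7=28≤29, 6·0+2·7=14≤37, objective 42.
(p,q)=(0,6): 6·0+4·6=24≤29, 6·0+2·6=12≤37, objective 36.
The best lattice point is (0,7), giving 42.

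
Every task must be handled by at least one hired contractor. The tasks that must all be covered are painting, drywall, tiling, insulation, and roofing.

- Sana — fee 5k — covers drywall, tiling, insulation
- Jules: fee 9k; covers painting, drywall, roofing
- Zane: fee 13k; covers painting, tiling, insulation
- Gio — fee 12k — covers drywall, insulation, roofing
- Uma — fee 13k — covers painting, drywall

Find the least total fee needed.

Choose Sana and Jules: together they cover painting, drywall, tiling, insulation, roofing — every task.
Total fee: 5 + 9 = 14.
No cover costs less than 14.

14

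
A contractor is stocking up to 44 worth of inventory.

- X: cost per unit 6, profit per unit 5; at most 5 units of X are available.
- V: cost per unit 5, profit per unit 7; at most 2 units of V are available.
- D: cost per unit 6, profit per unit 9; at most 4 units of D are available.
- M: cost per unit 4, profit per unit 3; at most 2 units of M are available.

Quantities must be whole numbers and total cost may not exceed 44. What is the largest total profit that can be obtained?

This is a bounded integer knapsack.
D has the best ratio (9/6); taking only D gives at most 4×9 = 36 (stopped by the supply cap of 4).
Mixing does better — 1×X, 2×V, 4×D, and 1×M: cost 44 ≤ 44, profit 1·5 + 2·7 + 4·9 + 1·3 = 58.

58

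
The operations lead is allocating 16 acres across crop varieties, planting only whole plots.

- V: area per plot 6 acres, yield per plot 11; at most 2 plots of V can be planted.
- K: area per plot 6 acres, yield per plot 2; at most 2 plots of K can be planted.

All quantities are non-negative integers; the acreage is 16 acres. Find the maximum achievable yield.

This is a bounded integer knapsack.
2×V: area 12 ≤ 16, yield 2·11 = 22.
1×V and 1×K: area 12 ≤ 16, yield 1·11 + 1·2 = 13.
Best is 22.

22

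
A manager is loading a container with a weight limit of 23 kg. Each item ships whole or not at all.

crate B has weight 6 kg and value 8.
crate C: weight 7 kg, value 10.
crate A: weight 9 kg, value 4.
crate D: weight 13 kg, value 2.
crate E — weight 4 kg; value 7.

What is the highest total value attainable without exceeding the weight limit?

25

This is an integer program with binary decision variables.
Allowing fractional choices, the relaxed optimum would be about 27.7, but items are indivisible.
crate B + crate C + crate E: weight 6 + 7 + 4 = 17 ≤ 23, value 8 + 10 + 7 = 25.
crate B + crate C + crate A: weight 6 + 7 + 9 = 22 ≤ 23, value 8 + 10 + 4 = 22.
Best is crate B, crate C, and crate E with total value 25.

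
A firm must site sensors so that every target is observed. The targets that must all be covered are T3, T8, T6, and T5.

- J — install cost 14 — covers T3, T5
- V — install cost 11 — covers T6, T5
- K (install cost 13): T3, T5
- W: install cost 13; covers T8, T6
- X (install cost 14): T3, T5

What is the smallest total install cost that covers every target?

The greedy cost-per-new-target heuristic would pick V, K, and W for 37, but a cheaper cover exists.
Choose K and W: together they cover T3, T8, T6, T5 — every target.
Total install cost: 13 + 13 = 26.
No cover costs less than 26.

26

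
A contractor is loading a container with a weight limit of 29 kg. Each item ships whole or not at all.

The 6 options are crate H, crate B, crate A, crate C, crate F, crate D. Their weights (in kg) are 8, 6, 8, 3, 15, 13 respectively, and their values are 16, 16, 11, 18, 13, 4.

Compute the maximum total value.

61

Treat it as a binary knapsack problem.
crate H + crate B + crate A + crate C: weight 8 + 6 + 8 + 3 = 25 ≤ 29, value 16 + 16 + 11 + 18 = 61.
crate H + crate B + crate C: weight 8 + 6 + 3 = 17 ≤ 29, value 16 + 16 + 18 = 50.
Best is crate H, crate B, crate A, and crate C with total value 61.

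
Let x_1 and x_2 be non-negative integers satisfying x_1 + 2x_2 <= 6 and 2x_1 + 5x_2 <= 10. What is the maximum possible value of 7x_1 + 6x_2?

(x_1,x_2)=(5,0): 1·5+2·0=5≤6, 2·5+5·0=10≤10, objective 35.
(x_1,x_2)=(4,0): 1·4+2·0=4≤6, 2·4+5·0=8≤10, objective 28.
Maximum is 35 at (x_1,x_2)=(5,0).

35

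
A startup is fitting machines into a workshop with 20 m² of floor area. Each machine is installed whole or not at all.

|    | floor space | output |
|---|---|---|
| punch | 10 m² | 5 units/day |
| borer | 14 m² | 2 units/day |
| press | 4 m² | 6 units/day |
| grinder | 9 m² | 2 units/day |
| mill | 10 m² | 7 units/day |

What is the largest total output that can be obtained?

This is a 0-1 knapsack instance.
Allowing fractional choices, the relaxed optimum would be about 16.0, but machines are indivisible.
punch + press: floor space 10 + 4 = 14 ≤ 20, output 5 + 6 = 11.
press + mill: floor space 4 + 10 = 14 ≤ 20, output 6 + 7 = 13.
punch + mill: floor space 10 + 10 = 20 ≤ 20, output 5 + 7 = 12.
Best is press and mill with total output 13.

13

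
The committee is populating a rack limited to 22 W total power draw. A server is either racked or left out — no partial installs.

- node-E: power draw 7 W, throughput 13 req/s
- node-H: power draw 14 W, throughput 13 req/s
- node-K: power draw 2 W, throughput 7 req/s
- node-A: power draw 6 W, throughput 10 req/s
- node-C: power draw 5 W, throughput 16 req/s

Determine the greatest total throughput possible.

46

Take node-E, node-K, node-A, and node-C: power draw 7 + 2 + 6 + 5 = 20 ≤ 22, throughput 13 + 7 + 10 + 16 = 46.
No other feasible combination does better.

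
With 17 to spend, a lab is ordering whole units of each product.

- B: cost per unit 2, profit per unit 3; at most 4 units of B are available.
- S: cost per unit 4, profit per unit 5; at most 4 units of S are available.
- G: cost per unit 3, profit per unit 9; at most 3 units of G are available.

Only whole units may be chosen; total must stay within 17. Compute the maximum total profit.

39

G has the best ratio (9/3); taking only G gives at most 3×9 = 27 (stopped by the supply cap of 3).
Mixing does better — 4×B and 3×G: cost 17 ≤ 17, profit 4·3 + 3·9 = 39.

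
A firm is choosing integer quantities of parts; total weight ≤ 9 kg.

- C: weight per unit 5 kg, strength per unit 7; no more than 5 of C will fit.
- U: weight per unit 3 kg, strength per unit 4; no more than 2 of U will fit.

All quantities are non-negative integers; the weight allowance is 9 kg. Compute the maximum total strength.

This is a bounded integer knapsack.
1×C and 1×U: weight 8 ≤ 9, strength 1·7 + 1·4 = 11.
2×U: weight 6 ≤ 9, strength 2·4 = 8.
Best is 11.

11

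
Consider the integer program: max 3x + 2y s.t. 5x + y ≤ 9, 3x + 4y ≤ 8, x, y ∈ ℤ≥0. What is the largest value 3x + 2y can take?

Relaxing integrality, the LP optimum is 6.47 at (x,y) = (1.65, 0.765), which is not an integer point.
(x,y)=(1,1): 5·1+1·1=6≤9, 3·1+4·1=7≤8, objective 5.
(x,y)=(0,2): 5·0+1·2=2≤9, 3·0+4·2=8≤8, objective 4.
(x,y)=(1,0): 5·1+1·0=5≤9, 3·1+4·0=3≤8, objective 3.
No feasible integer point exceeds 5.

5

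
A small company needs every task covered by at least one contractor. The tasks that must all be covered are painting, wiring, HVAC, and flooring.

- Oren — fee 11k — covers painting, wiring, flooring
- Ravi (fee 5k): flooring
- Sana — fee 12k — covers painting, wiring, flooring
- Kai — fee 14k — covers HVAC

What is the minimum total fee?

Choose Oren and Kai: together they cover painting, wiring, HVAC, flooring — every task.
Total fee: 11 + 14 = 25.

25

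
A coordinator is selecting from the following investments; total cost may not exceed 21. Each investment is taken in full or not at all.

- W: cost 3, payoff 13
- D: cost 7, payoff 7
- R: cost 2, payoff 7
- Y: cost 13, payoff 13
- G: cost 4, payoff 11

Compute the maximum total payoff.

Take W, D, R, and G: cost 3 + 7 + 2 + 4 = 16 ≤ 21, payoff 13 + 7 + 7 + 11 = 38.
No other feasible combination does better.

38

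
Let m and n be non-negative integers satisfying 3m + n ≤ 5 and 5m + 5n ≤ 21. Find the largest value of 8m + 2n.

(m,n)=(1,2): 3·1+1·2=5≤5, 5·1+5·2=15≤21, objective 12.
(m,n)=(1,1): 3·1+1·1=4≤5, 5·1+5·1=10≤21, objective 10.
(m,n)=(1,0): 3·1+1·0=3≤5, 5·1+5·0=5≤21, objective 8.
The best lattice point is (1,2), giving 12.

12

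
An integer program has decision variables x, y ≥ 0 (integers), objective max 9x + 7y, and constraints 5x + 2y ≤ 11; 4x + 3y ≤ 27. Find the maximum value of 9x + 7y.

(x,y)=(0,5): 5·0+2·5=10≤11, 4·0+3·5=15≤27, objective 35.
(x,y)=(0,4): 5·0+2·4=8≤11, 4·0+3·4=12≤27, objective 28.
The best lattice point is (0,5), giving 35.

35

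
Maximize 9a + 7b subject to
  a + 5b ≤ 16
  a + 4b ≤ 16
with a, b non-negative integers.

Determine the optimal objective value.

(a,b)=(16,0): 1·16+5·0=16≤16, 1·16+4·0=16≤16, objective 144.
(a,b)=(15,0): 1·15+5·0=15≤16, 1·15+4·0=15≤16, objective 135.
Maximum is 144 at (a,b)=(16,0).

144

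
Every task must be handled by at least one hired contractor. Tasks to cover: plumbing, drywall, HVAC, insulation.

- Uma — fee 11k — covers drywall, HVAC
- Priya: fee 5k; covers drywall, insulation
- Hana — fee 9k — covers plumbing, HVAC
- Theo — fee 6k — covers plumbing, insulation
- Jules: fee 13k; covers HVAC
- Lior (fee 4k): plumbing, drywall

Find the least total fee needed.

The greedy cost-per-new-task heuristic would pick Lior, Priya, and Hana for 18, but a cheaper cover exists.
Choose Priya and Hana: together they cover plumbing, drywall, HVAC, insulation — every task.
Total fee: 5 + 9 = 14.
No cover costs less than 14.

14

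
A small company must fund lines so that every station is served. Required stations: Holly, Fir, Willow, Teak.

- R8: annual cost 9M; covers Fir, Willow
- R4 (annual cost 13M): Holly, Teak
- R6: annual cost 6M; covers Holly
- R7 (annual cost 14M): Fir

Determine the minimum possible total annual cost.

This is a weighted set-cover instance.
The greedy cost-per-new-station heuristic would pick R8, R6, and R4 for 28, but a cheaper cover exists.
Choose R8 and R4: together they cover Holly, Fir, Willow, Teak — every station.
Total annual cost: 9 + 13 = 22.
No cover costs less than 22.

22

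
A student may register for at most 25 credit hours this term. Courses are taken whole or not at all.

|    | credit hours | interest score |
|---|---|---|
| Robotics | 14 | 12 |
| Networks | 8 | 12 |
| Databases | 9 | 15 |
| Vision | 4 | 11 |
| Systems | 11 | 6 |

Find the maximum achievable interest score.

38

This is an integer program with binary decision variables.
Take Networks, Databases, and Vision: credit hours 8 + 9 + 4 = 21 ≤ 25, interest score 12 + 15 + 11 = 38.
No other feasible combination does better.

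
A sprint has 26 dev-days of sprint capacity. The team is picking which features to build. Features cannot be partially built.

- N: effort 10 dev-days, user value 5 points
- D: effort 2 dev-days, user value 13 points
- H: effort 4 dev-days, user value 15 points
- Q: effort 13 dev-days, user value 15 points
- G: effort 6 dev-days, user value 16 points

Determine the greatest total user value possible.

59

Treat it as a binary knapsack problem.
N + D + H + G: effort 10 + 2 + 4 + 6 = 22 ≤ 26, user value 5 + 13 + 15 + 16 = 49.
D + H + Q + G: effort 2 + 4 + 13 + 6 = 25 ≤ 26, user value 13 + 15 + 15 + 16 = 59.
Best is D, H, Q, and G with total user value 59.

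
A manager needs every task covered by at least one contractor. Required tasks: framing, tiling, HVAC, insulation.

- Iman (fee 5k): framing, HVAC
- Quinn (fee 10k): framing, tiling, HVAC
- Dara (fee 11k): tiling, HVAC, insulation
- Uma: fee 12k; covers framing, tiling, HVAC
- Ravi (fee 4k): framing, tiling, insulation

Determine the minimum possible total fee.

9

Choose Iman and Ravi: together they cover framing, tiling, HVAC, insulation — every task.
Total fee: 5 + 4 = 9.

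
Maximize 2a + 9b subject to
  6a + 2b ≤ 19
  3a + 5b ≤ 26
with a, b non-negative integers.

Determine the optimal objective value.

45

Relaxing integrality, the LP optimum is 46.80 at (a,b) = (0, 5.2), which is not an integer point.
(a,b)=(0,5): 6·0+2·5=10≤19, 3·0+5·5=25≤26, objective 45.
(a,b)=(1,4): 6·1+2·4=14≤19, 3·1+5·4=23≤26, objective 38.
(a,b)=(0,4): 6·0+2·4=8≤19, 3·0+5·4=20≤26, objective 36.
No feasible integer point exceeds 45.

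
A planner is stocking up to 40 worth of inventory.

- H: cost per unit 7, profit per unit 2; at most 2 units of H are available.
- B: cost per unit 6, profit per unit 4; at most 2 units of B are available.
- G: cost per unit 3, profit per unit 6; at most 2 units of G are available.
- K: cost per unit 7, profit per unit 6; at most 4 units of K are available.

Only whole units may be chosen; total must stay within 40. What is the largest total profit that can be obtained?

2×B, 2×G, and 3×K: cost 39 ≤ 40, profit 2·4 + 2·6 + 3·6 = 38.
1×B, 2×G, and 4×K: cost 40 ≤ 40, profit 1·4 + 2·6 + 4·6 = 40.
Best is 40.

40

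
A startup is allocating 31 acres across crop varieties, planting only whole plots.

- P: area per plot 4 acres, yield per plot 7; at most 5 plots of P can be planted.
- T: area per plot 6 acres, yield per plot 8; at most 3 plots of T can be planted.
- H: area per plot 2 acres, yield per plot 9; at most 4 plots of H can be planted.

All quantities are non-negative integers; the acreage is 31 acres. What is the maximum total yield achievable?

H has the best ratio (9/2); taking only H gives at most 4×9 = 36 (stopped by the supply cap of 4).
Mixing does better — 4×P, 1×T, and 4×H: area 30 ≤ 31, yield 4·7 + 1·8 + 4·9 = 72.

72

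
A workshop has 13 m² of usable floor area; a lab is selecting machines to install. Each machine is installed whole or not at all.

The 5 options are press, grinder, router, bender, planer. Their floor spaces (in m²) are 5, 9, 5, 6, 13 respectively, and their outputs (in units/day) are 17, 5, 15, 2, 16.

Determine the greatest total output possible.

32

This is an integer program with binary decision variables.
Take press and router: floor space 5 + 5 = 10 ≤ 13, output 17 + 15 = 32.
No other feasible combination does better.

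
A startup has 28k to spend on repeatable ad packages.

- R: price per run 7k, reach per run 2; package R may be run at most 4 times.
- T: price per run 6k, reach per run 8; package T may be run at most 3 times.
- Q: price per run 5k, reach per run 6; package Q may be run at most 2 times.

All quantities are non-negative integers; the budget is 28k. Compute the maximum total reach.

36

This is a bounded integer knapsack.
3×T and 1×Q: price 23 ≤ 28, reach 3·8 + 1·6 = 30.
3×T and 2×Q: price 28 ≤ 28, reach 3·8 + 2·6 = 36.
Best is 36.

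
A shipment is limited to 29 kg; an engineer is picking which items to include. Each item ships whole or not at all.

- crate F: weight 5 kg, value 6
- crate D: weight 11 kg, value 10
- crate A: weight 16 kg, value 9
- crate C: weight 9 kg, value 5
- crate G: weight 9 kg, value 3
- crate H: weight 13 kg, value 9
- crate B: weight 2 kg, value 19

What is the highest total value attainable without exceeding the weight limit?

40

This is an integer program with binary decision variables.
Take crate F, crate D, crate C, and crate B: weight 5 + 11 + 9 + 2 = 27 ≤ 29, value 6 + 10 + 5 + 19 = 40.
No other feasible combination does better.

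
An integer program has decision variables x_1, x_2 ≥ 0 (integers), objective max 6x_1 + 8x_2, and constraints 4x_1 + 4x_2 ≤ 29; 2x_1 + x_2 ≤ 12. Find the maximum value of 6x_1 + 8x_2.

Relaxing integrality, the LP optimum is 58.00 at (x_1,x_2) = (0, 7.25), which is not an integer point.
(x_1,x_2)=(0,7) is feasible, giving 56.
(x_1,x_2)=(1,6) is feasible, giving 54.
(x_1,x_2)=(0,6) is feasible, giving 48.
Maximum is 56 at (x_1,x_2)=(0,7).

56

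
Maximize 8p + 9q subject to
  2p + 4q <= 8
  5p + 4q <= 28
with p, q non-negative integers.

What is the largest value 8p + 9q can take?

32

(p,q)=(4,0): 2·4+4·0=8≤8, 5·4+4·0=20≤28, objective 32.
(p,q)=(3,0): 2·3+4·0=6≤8, 5·3+4·0=15≤28, objective 24.
The best lattice point is (4,0), giving 32.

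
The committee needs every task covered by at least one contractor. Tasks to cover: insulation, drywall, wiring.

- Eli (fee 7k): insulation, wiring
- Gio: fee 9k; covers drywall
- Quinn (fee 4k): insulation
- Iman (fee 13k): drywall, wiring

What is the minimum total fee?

16

Choose Eli and Gio: together they cover insulation, drywall, wiring — every task.
Total fee: 7 + 9 = 16.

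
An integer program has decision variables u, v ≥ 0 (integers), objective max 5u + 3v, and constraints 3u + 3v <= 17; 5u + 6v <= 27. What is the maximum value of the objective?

25

Relaxing integrality, the LP optimum is 27.00 at (u,v) = (5.4, 0), which is not an integer point.
(u,v)=(5,0): 3·5+3·0=15≤17, 5·5+6·0=25≤27, objective 25.
(u,v)=(4,1): 3·4+3·1=15≤17, 5·4+6·1=26≤27, objective 23.
The best lattice point is (5,0), giving 25.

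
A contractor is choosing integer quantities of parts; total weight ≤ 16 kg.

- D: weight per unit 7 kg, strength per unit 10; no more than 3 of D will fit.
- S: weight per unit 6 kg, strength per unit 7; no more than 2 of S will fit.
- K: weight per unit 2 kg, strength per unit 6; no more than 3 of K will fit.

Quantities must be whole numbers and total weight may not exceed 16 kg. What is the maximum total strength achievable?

1×D and 3×K: weight 13 ≤ 16, strength 1·10 + 3·6 = 28.
2×S and 2×K: weight 16 ≤ 16, strength 2·7 + 2·6 = 26.
Best is 28.

28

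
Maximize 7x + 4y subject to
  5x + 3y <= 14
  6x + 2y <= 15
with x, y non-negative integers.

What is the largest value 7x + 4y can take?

Relaxing integrality, the LP optimum is 19.38 at (x,y) = (2.12, 1.12), which is not an integer point.
(x,y)=(1,3): 5·1+3·3=14≤14, 6·1+2·3=12≤15, objective 19.
(x,y)=(2,1): 5·2+3·1=13≤14, 6·2+2·1=14≤15, objective 18.
(x,y)=(0,4): 5·0+3·4=12≤14, 6·0+2·4=8≤15, objective 16.
No feasible integer point exceeds 19.

19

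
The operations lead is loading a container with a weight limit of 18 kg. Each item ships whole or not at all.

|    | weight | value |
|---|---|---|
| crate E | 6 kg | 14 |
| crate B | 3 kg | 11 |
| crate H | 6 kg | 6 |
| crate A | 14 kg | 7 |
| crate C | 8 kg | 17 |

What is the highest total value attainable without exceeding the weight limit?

42

crate E + crate B + crate C: weight 6 + 3 + 8 = 17 ≤ 18, value 14 + 11 + 17 = 42.
crate B + crate H + crate C: weight 3 + 6 + 8 = 17 ≤ 18, value 11 + 6 + 17 = 34.
Best is crate E, crate B, and crate C with total value 42.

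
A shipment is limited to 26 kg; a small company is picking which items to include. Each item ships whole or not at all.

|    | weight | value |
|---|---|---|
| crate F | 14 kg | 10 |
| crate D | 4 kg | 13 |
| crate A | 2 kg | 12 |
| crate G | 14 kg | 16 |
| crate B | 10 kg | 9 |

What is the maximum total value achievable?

41

crate D + crate A + crate G: weight 4 + 2 + 14 = 20 ≤ 26, value 13 + 12 + 16 = 41.
crate F + crate D + crate A: weight 14 + 4 + 2 = 20 ≤ 26, value 10 + 13 + 12 = 35.
crate A + crate G + crate B: weight 2 + 14 + 10 = 26 ≤ 26, value 12 + 16 + 9 = 37.
Best is crate D, crate A, and crate G with total value 41.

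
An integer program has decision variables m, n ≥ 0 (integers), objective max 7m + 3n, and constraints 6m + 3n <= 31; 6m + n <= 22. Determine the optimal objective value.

Relaxing integrality, the LP optimum is 33.92 at (m,n) = (2.92, 4.5), which is not an integer point.
(m,n)=(3,4): 6·3+3·4=30≤31, 6·3+1·4=22≤22, objective 33.
(m,n)=(3,3): 6·3+3·3=27≤31, 6·3+1·3=21≤22, objective 30.
Maximum is 33 at (m,n)=(3,4).

33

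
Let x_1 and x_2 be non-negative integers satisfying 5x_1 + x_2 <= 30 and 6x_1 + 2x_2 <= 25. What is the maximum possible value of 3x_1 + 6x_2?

72

Relaxing integrality, the LP optimum is 75.00 at (x_1,x_2) = (0, 12.5), which is not an integer point.
(x_1,x_2)=(0,12) is feasible, giving 72.
(x_1,x_2)=(0,11) is feasible, giving 66.
No feasible integer point exceeds 72.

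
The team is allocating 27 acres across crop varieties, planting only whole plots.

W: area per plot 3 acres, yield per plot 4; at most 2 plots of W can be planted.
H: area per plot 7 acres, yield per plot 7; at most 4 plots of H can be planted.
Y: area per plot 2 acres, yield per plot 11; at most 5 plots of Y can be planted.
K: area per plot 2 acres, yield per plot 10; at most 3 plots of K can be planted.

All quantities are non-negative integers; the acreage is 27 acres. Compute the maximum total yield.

This is a bounded integer knapsack.
Y has the best ratio (11/2); taking only Y gives at most 5×11 = 55 (stopped by the supply cap of 5).
Mixing does better — 1×W, 1×H, 5×Y, and 3×K: area 26 ≤ 27, yield 1·4 + 1·7 + 5·11 + 3·10 = 96.

96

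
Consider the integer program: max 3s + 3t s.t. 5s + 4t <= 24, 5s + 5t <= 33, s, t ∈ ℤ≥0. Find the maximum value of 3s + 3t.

18

(s,t)=(0,6): 5·0+4·6=24≤24, 5·0+5·6=30≤33, objective 18.
(s,t)=(0,5): 5·0+4·5=20≤24, 5·0+5·5=25≤33, objective 15.
No feasible integer point exceeds 18.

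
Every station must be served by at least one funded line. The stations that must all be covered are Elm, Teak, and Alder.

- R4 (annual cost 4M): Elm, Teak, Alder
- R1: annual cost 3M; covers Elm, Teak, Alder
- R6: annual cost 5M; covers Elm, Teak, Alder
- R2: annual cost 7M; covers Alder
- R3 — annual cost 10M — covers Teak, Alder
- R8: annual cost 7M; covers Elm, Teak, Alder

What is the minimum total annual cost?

3

R1 alone covers Elm, Teak, Alder — every station.
Total annual cost: 3.
No cover costs less than 3.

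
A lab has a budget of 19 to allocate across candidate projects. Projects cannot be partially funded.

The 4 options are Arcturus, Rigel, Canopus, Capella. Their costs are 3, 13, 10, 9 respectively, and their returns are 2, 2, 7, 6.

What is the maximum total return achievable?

13

Treat it as a binary knapsack problem.
Arcturus + Capella: cost 3 + 9 = 12 ≤ 19, return 2 + 6 = 8.
Canopus + Capella: cost 10 + 9 = 19 ≤ 19, return 7 + 6 = 13.
Arcturus + Canopus: cost 3 + 10 = 13 ≤ 19, return 2 + 7 = 9.
Best is Canopus and Capella with total return 13.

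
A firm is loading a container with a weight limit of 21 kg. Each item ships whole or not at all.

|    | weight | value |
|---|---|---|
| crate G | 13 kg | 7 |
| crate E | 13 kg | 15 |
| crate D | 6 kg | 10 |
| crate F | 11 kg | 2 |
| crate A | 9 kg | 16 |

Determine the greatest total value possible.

26

This is an integer program with binary decision variables.
Allowing fractional choices, the relaxed optimum would be about 32.9, but items are indivisible.
crate D + crate A: weight 6 + 9 = 15 ≤ 21, value 10 + 16 = 26.
crate E + crate D: weight 13 + 6 = 19 ≤ 21, value 15 + 10 = 25.
Best is crate D and crate A with total value 26.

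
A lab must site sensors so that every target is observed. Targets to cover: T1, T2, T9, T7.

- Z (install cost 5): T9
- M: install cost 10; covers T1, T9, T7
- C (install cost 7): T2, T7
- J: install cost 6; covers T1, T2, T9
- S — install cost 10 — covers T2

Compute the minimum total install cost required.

Choose C and J: together they cover T1, T2, T9, T7 — every target.
Total install cost: 7 + 6 = 13.
No cover costs less than 13.

13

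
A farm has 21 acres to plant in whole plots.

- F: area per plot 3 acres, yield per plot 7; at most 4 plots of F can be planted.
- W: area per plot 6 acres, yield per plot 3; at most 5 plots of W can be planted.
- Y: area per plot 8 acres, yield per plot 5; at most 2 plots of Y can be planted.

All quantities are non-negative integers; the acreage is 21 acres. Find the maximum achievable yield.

4×F and 1×Y: area 20 ≤ 21, yield 4·7 + 1·5 = 33.
4×F and 1×W: area 18 ≤ 21, yield 4·7 + 1·3 = 31.
Best is 33.

33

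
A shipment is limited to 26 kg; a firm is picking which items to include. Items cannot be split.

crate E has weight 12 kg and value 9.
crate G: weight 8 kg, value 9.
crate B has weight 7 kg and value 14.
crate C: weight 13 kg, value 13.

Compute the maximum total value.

Take crate B and crate C: weight 7 + 13 = 20 ≤ 26, value 14 + 13 = 27.
No other feasible combination does better.

27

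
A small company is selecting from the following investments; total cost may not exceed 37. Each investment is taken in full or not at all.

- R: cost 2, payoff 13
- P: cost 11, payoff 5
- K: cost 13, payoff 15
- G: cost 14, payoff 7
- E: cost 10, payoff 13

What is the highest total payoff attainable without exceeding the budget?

46

This is an integer program with binary decision variables.
R + K + E: cost 2 + 13 + 10 = 25 ≤ 37, payoff 13 + 15 + 13 = 41.
R + P + K + E: cost 2 + 11 + 13 + 10 = 36 ≤ 37, payoff 13 + 5 + 15 + 13 = 46.
Best is R, P, K, and E with total payoff 46.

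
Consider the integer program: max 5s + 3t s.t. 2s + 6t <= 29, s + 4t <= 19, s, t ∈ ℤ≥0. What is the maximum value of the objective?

(s,t)=(14,0): 2·14+6·0=28≤29, 1·14+4·0=14≤19, objective 70.
(s,t)=(13,0): 2·13+6·0=26≤29, 1·13+4·0=13≤19, objective 65.
Maximum is 70 at (s,t)=(14,0).

70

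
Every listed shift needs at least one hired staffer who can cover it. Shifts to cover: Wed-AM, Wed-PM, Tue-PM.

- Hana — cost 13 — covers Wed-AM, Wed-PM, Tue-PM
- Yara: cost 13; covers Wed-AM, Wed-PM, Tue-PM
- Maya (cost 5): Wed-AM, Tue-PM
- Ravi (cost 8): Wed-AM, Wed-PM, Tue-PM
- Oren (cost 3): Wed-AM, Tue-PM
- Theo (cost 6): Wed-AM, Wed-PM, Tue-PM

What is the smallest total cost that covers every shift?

The greedy cost-per-new-shift heuristic would pick Oren and Theo for 9, but a cheaper cover exists.
Theo alone covers Wed-AM, Wed-PM, Tue-PM — every shift.
Total cost: 6.
No cover costs less than 6.

6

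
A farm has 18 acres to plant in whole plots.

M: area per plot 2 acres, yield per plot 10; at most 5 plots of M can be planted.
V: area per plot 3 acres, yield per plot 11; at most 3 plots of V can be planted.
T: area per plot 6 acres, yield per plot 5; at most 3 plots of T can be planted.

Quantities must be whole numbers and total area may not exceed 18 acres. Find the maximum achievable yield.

73

This is a bounded integer knapsack.
M has the best ratio (10/2); taking only M gives at most 5×10 = 50 (stopped by the supply cap of 5).
Mixing does better — 4×M and 3×V: area 17 ≤ 18, yield 4·10 + 3·11 = 73.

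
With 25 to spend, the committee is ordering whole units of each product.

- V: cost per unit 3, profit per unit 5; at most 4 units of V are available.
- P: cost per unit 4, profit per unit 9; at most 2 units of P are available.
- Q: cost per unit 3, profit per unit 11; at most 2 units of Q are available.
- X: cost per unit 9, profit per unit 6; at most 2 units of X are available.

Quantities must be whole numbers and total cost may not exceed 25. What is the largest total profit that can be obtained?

55

This is a bounded integer knapsack.
Take 3×V, 2×P, and 2×Q: cost 23 ≤ 25, profit 3·5 + 2·9 + 2·11 = 55.
Q has the best ratio (11/3) and is taken to its limit of 2; remaining capacity is filled optimally with the others.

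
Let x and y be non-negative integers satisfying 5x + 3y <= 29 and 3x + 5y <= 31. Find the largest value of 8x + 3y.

The continuous relaxation peaks at (5.8, 0) with value 46.40; rounding to a feasible lattice point costs some objective.
(x,y)=(5,1): 5·5+3·1=28≤29, 3·5+5·1=20≤31, objective 43.
(x,y)=(5,0): 5·5+3·0=25≤29, 3·5+5·0=15≤31, objective 40.
(x,y)=(4,2): 5·4+3·2=26≤29, 3·4+5·2=22≤31, objective 38.
(x,y)=(4,1): 5·4+3·1=23≤29, 3·4+5·1=17≤31, objective 35.
Maximum is 43 at (x,y)=(5,1).

43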